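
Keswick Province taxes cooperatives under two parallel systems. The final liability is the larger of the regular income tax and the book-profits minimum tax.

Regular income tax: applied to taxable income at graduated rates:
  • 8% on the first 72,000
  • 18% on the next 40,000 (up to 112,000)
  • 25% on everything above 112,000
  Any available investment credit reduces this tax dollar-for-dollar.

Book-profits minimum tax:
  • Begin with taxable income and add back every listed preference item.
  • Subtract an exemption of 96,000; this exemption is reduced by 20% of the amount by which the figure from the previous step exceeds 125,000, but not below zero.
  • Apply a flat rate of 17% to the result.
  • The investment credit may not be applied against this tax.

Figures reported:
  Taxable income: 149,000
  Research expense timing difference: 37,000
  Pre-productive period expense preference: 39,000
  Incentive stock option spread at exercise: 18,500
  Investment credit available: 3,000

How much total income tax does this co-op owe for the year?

Regular income tax:
  72,000 × 8% = 5,760
  40,000 × 18% = 7,200
  37,000 × 25% = 9,250
  → 22,210
  Less investment credit 3,000 → 19,210

Book-profits minimum tax:
  Adjusted income: 149,000 + 37,000 + 39,000 + 18,500 = 243,500
  Exemption: 96,000 − 20% × (243,500 − 125,000) = 96,000 − 23,700 = 72,300
  Base: 243,500 − 72,300 = 171,200
  171,200 × 17% = 29,104

29,104 > 19,210, so the book-profits minimum tax is the binding amount.

29,104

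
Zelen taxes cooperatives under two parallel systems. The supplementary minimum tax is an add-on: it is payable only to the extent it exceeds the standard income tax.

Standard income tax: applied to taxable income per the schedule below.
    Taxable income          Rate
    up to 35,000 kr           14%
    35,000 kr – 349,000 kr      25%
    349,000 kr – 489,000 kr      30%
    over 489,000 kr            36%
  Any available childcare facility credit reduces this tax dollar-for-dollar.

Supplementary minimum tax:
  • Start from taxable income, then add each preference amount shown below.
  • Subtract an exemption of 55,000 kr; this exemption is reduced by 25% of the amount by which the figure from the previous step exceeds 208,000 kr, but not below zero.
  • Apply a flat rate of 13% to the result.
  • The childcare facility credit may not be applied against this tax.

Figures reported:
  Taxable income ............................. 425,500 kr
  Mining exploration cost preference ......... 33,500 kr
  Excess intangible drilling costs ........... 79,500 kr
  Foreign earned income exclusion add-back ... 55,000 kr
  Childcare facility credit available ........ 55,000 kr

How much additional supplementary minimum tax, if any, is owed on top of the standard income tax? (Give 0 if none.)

25,805 kr

Standard income tax:
  35,000 kr × 14% = 4,900 kr
  314,000 kr × 25% = 78,500 kr
  76,500 kr × 30% = 22,950 kr
  → 106,350 kr
  Less childcare facility credit 55,000 kr → 51,350 kr

Supplementary minimum tax:
  Adjusted income: 425,500 kr + 33,500 kr + 79,500 kr + 55,000 kr = 593,500 kr
  Exemption: 25% × (593,500 kr − 208,000 kr) = 96,375 kr ≥ 55,000 kr, so the exemption is fully phased out
  Base: 593,500 kr − 0 kr = 593,500 kr
  593,500 kr × 13% = 77,155 kr

Excess of supplementary minimum tax over standard income tax: 77,155 kr − 51,350 kr = 25,805 kr.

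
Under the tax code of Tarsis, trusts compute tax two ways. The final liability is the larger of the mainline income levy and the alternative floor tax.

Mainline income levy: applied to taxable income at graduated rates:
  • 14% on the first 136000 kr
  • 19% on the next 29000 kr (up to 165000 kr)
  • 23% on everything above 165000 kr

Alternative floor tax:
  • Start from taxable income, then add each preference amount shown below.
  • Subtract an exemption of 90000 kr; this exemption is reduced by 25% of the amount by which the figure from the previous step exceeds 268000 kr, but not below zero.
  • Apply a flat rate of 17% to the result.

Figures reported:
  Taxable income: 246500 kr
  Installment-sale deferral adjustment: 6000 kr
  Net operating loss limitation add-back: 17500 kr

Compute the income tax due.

Alternative floor tax:
  Adjusted income: 246500 kr + 6000 kr + 17500 kr = 270000 kr
  Exemption: 90000 kr − 25% × (270000 kr − 268000 kr) = 90000 kr − 500 kr = 89500 kr
  Base: 270000 kr − 89500 kr = 180500 kr
  180500 kr × 17% = 30685 kr

Mainline income levy:
  136000 kr × 14% = 19040 kr
  29000 kr × 19% = 5510 kr
  81500 kr × 23% = 18745 kr
  → 43295 kr

43295 kr > 30685 kr, so the mainline income levy governs.

43295 kr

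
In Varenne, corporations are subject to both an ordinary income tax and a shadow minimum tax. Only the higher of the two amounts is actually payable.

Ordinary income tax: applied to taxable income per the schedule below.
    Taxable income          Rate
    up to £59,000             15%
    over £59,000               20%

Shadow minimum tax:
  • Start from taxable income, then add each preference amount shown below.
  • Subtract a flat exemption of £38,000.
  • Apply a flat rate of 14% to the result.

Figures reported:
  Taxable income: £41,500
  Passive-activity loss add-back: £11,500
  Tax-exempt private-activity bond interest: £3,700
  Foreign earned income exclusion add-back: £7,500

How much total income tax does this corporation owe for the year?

£6,225

Ordinary income tax:
  £41,500 × 15% = £6,225

Shadow minimum tax:
  Adjusted income: £41,500 + £11,500 + £3,700 + £7,500 = £64,200
  Less exemption £38,000 → base £26,200
  £26,200 × 14% = £3,668

£6,225 > £3,668, so the ordinary income tax governs.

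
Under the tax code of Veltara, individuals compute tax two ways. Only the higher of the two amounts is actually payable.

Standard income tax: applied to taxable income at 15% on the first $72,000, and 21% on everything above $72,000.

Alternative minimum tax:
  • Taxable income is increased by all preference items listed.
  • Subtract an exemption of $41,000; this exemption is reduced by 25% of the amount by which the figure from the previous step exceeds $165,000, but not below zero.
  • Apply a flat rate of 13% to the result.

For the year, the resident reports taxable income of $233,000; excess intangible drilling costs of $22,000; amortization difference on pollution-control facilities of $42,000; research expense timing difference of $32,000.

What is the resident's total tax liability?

$44,610

Standard income tax:
  $72,000 × 15% = $10,800
  $161,000 × 21% = $33,810
  → $44,610

Alternative minimum tax:
  Adjusted income: $233,000 + $22,000 + $42,000 + $32,000 = $329,000
  Exemption: 25% × ($329,000 − $165,000) = $41,000 ≥ $41,000, so the exemption is fully phased out
  Base: $329,000 − $0 = $329,000
  $329,000 × 13% = $42,770

$44,610 > $42,770, so the standard income tax governs.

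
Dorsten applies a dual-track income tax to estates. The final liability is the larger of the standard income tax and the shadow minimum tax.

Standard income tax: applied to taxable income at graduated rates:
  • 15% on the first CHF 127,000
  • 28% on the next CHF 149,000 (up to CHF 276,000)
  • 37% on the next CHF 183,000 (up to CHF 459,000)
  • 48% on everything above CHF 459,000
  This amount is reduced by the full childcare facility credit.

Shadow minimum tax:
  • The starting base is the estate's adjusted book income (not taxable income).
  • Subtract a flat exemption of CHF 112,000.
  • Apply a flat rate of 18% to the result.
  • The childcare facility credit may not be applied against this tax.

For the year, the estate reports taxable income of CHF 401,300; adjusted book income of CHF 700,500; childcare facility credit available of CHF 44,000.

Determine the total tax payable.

CHF 105,930

Standard income tax:
  CHF 127,000 × 15% = CHF 19,050
  CHF 149,000 × 28% = CHF 41,720
  CHF 125,300 × 37% = CHF 46,361
  → CHF 107,131
  Less childcare facility credit CHF 44,000 → CHF 63,131

Shadow minimum tax:
  Base (adjusted book income): CHF 700,500
  Less exemption CHF 112,000 → base CHF 588,500
  CHF 588,500 × 18% = CHF 105,930

CHF 105,930 > CHF 63,131, so the shadow minimum tax is the binding amount.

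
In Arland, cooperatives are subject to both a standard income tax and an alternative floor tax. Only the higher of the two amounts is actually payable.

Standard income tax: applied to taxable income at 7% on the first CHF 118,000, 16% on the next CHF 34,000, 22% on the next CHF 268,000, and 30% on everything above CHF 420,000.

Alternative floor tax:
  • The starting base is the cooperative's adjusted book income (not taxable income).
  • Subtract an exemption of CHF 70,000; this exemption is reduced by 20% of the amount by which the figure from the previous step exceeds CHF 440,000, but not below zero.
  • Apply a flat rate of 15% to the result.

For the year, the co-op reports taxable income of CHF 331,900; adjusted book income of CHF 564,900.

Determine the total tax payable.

CHF 77,982

Alternative floor tax:
  Base (adjusted book income): CHF 564,900
  Exemption: CHF 70,000 − 20% × (CHF 564,900 − CHF 440,000) = CHF 70,000 − CHF 24,980 = CHF 45,020
  Base: CHF 564,900 − CHF 45,020 = CHF 519,880
  CHF 519,880 × 15% = CHF 77,982

Standard income tax:
  CHF 118,000 × 7% = CHF 8,260
  CHF 34,000 × 16% = CHF 5,440
  CHF 179,900 × 22% = CHF 39,578
  → CHF 53,278

CHF 77,982 > CHF 53,278, so the alternative floor tax is the binding amount.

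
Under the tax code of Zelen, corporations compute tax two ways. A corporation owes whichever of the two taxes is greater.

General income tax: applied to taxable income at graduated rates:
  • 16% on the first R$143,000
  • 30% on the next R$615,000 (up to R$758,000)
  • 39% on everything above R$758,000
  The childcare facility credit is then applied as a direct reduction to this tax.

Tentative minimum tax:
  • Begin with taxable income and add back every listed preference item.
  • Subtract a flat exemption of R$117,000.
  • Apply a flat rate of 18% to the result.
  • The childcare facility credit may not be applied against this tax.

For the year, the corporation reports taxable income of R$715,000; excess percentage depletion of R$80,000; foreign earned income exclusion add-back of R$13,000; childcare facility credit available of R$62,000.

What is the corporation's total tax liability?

General income tax:
  R$143,000 × 16% = R$22,880
  R$572,000 × 30% = R$171,600
  → R$194,480
  Less childcare facility credit R$62,000 → R$132,480

Tentative minimum tax:
  Adjusted income: R$715,000 + R$80,000 + R$13,000 = R$808,000
  Less exemption R$117,000 → base R$691,000
  R$691,000 × 18% = R$124,380

R$132,480 > R$124,380, so the general income tax governs.

R$132,480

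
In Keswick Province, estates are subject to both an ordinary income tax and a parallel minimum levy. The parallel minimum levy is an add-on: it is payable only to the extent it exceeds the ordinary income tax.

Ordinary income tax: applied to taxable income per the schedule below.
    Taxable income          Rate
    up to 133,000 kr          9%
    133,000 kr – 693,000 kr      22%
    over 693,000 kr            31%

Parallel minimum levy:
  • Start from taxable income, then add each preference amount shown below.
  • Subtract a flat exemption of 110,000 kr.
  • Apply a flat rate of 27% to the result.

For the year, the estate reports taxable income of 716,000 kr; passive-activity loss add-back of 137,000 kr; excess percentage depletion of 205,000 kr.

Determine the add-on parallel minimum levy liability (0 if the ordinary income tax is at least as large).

Parallel minimum levy:
  Adjusted income: 716,000 kr + 137,000 kr + 205,000 kr = 1,058,000 kr
  Less exemption 110,000 kr → base 948,000 kr
  948,000 kr × 27% = 255,960 kr

Ordinary income tax:
  133,000 kr × 9% = 11,970 kr
  560,000 kr × 22% = 123,200 kr
  23,000 kr × 31% = 7,130 kr
  → 142,300 kr

Excess of parallel minimum levy over ordinary income tax: 255,960 kr − 142,300 kr = 113,660 kr.

113,660 kr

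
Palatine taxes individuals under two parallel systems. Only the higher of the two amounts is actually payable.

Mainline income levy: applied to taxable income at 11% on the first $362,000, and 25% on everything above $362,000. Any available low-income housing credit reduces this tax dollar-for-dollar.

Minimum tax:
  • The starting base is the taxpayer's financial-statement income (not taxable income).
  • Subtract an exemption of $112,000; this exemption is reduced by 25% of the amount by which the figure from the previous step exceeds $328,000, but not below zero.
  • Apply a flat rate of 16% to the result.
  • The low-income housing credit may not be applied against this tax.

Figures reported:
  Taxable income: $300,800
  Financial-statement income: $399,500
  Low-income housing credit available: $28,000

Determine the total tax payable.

Minimum tax:
  Base (financial-statement income): $399,500
  Exemption: $112,000 − 25% × ($399,500 − $328,000) = $112,000 − $17,875 = $94,125
  Base: $399,500 − $94,125 = $305,375
  $305,375 × 16% = $48,860

Mainline income levy:
  $300,800 × 11% = $33,088
  Less low-income housing credit $28,000 → $5,088

$48,860 > $5,088, so the minimum tax is the binding amount.

$48,860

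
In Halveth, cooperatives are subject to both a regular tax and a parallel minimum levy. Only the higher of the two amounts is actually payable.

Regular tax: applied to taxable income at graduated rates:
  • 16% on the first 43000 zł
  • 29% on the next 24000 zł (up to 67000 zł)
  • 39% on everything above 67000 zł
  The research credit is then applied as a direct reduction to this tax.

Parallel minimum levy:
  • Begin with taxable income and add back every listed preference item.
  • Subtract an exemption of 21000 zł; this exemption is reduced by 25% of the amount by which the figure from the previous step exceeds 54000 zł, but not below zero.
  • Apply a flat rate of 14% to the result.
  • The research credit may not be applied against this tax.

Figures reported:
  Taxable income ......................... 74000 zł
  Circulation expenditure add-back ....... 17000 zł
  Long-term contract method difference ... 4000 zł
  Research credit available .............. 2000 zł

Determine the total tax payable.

Parallel minimum levy:
  Adjusted income: 74000 zł + 17000 zł + 4000 zł = 95000 zł
  Exemption: 21000 zł − 25% × (95000 zł − 54000 zł) = 21000 zł − 10250 zł = 10750 zł
  Base: 95000 zł − 10750 zł = 84250 zł
  84250 zł × 14% = 11795 zł

Regular tax:
  43000 zł × 16% = 6880 zł
  24000 zł × 29% = 6960 zł
  7000 zł × 39% = 2730 zł
  → 16570 zł
  Less research credit 2000 zł → 14570 zł

14570 zł > 11795 zł, so the regular tax governs.

14570 zł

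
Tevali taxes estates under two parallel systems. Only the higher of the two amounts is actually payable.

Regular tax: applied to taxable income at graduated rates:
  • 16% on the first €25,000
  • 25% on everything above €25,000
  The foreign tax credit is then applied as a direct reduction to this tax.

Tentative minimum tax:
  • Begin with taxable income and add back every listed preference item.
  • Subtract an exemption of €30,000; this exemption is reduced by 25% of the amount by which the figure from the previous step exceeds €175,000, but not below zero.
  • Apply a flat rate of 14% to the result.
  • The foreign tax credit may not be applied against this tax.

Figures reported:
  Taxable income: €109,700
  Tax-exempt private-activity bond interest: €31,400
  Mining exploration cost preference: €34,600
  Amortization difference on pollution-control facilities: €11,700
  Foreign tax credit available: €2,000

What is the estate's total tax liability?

€23,175

Regular tax:
  €25,000 × 16% = €4,000
  €84,700 × 25% = €21,175
  → €25,175
  Less foreign tax credit €2,000 → €23,175

Tentative minimum tax:
  Adjusted income: €109,700 + €31,400 + €34,600 + €11,700 = €187,400
  Exemption: €30,000 − 25% × (€187,400 − €175,000) = €30,000 − €3,100 = €26,900
  Base: €187,400 − €26,900 = €160,500
  €160,500 × 14% = €22,470

€23,175 > €22,470, so the regular tax governs.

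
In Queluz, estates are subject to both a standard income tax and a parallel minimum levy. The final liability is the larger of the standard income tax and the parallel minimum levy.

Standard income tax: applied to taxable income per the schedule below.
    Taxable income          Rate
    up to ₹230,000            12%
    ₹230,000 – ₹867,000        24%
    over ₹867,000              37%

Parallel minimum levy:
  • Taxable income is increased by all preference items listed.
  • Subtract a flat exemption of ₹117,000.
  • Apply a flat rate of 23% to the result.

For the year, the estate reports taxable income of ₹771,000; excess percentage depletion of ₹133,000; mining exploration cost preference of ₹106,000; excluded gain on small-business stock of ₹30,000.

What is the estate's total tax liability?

₹212,290

Standard income tax:
  ₹230,000 × 12% = ₹27,600
  ₹541,000 × 24% = ₹129,840
  → ₹157,440

Parallel minimum levy:
  Adjusted income: ₹771,000 + ₹133,000 + ₹106,000 + ₹30,000 = ₹1,040,000
  Less exemption ₹117,000 → base ₹923,000
  ₹923,000 × 23% = ₹212,290

₹212,290 > ₹157,440, so the parallel minimum levy is the binding amount.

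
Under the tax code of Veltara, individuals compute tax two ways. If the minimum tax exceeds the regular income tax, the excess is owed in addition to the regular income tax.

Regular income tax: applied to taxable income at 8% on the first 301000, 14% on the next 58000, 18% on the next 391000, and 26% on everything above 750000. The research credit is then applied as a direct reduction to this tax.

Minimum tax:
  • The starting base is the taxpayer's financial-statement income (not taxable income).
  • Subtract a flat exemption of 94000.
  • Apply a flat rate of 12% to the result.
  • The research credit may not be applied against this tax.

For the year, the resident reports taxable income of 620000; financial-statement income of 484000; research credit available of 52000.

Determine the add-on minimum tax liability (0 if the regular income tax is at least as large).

Regular income tax:
  301000 × 8% = 24080
  58000 × 14% = 8120
  261000 × 18% = 46980
  → 79180
  Less research credit 52000 → 27180

Minimum tax:
  Base (financial-statement income): 484000
  Less exemption 94000 → base 390000
  390000 × 12% = 46800

Excess of minimum tax over regular income tax: 46800 − 27180 = 19620.

19620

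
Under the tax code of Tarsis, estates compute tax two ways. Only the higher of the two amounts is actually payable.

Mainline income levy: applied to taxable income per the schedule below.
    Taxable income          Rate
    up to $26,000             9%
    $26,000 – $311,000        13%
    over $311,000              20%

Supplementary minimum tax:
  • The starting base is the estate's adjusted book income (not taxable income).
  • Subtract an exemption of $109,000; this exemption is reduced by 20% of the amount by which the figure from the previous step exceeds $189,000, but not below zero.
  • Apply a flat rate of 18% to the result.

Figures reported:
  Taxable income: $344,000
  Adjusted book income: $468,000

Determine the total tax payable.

Mainline income levy:
  $26,000 × 9% = $2,340
  $285,000 × 13% = $37,050
  $33,000 × 20% = $6,600
  → $45,990

Supplementary minimum tax:
  Base (adjusted book income): $468,000
  Exemption: $109,000 − 20% × ($468,000 − $189,000) = $109,000 − $55,800 = $53,200
  Base: $468,000 − $53,200 = $414,800
  $414,800 × 18% = $74,664

$74,664 > $45,990, so the supplementary minimum tax is the binding amount.

$74,664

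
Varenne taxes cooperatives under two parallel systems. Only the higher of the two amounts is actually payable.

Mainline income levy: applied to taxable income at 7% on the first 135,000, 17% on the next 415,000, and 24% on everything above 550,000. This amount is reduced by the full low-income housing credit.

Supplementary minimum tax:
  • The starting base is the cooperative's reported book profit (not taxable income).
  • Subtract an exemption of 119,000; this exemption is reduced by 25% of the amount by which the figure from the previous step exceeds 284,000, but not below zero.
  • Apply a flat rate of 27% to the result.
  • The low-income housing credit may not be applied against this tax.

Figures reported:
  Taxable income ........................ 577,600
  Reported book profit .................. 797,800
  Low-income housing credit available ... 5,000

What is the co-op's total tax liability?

Supplementary minimum tax:
  Base (reported book profit): 797,800
  Exemption: 25% × (797,800 − 284,000) = 128,450 ≥ 119,000, so the exemption is fully phased out
  Base: 797,800 − 0 = 797,800
  797,800 × 27% = 215,406

Mainline income levy:
  135,000 × 7% = 9,450
  415,000 × 17% = 70,550
  27,600 × 24% = 6,624
  → 86,624
  Less low-income housing credit 5,000 → 81,624

215,406 > 81,624, so the supplementary minimum tax is the binding amount.

215,406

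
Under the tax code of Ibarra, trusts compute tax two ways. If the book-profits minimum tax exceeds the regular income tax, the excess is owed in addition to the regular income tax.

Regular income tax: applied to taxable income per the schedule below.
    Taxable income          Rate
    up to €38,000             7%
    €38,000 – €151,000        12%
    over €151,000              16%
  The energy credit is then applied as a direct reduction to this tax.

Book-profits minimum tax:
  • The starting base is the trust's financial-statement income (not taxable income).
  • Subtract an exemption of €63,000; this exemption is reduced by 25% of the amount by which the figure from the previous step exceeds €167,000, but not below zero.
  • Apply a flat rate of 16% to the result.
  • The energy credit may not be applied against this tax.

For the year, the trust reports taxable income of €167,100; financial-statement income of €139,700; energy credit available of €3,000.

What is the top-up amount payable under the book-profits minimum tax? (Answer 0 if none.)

€0

Book-profits minimum tax:
  Base (financial-statement income): €139,700
  Exemption: €139,700 ≤ €167,000, so full €63,000 applies
  Base: €139,700 − €63,000 = €76,700
  €76,700 × 16% = €12,272

Regular income tax:
  €38,000 × 7% = €2,660
  €113,000 × 12% = €13,560
  €16,100 × 16% = €2,576
  → €18,796
  Less energy credit €3,000 → €15,796

€12,272 ≤ €15,796, so no add-on is due.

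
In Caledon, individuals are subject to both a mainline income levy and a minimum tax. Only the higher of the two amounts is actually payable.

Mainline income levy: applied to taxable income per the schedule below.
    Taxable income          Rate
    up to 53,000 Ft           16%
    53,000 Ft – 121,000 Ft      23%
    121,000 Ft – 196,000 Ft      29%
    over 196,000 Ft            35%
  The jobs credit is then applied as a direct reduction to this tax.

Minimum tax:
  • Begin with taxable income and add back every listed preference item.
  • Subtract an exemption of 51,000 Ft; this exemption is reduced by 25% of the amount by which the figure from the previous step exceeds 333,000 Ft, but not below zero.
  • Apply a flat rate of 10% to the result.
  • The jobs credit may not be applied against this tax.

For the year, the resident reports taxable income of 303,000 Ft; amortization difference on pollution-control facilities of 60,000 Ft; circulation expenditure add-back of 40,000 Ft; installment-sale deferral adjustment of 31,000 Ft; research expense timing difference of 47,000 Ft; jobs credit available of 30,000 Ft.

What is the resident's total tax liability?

53,320 Ft

Mainline income levy:
  53,000 Ft × 16% = 8,480 Ft
  68,000 Ft × 23% = 15,640 Ft
  75,000 Ft × 29% = 21,750 Ft
  107,000 Ft × 35% = 37,450 Ft
  → 83,320 Ft
  Less jobs credit 30,000 Ft → 53,320 Ft

Minimum tax:
  Adjusted income: 303,000 Ft + 60,000 Ft + 40,000 Ft + 31,000 Ft + 47,000 Ft = 481,000 Ft
  Exemption: 51,000 Ft − 25% × (481,000 Ft − 333,000 Ft) = 51,000 Ft − 37,000 Ft = 14,000 Ft
  Base: 481,000 Ft − 14,000 Ft = 467,000 Ft
  467,000 Ft × 10% = 46,700 Ft

53,320 Ft > 46,700 Ft, so the mainline income levy governs.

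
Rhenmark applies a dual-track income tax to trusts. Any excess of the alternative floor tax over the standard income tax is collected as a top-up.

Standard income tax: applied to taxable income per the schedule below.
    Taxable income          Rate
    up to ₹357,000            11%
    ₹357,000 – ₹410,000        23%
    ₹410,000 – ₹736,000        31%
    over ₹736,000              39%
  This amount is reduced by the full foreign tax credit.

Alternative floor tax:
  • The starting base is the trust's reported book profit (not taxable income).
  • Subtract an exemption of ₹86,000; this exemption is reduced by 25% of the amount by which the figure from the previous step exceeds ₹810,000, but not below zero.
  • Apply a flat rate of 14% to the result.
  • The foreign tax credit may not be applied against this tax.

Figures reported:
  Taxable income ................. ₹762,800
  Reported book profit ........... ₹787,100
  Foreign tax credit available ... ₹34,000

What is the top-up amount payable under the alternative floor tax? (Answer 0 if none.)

₹0

Standard income tax:
  ₹357,000 × 11% = ₹39,270
  ₹53,000 × 23% = ₹12,190
  ₹326,000 × 31% = ₹101,060
  ₹26,800 × 39% = ₹10,452
  → ₹162,972
  Less foreign tax credit ₹34,000 → ₹128,972

Alternative floor tax:
  Base (reported book profit): ₹787,100
  Exemption: ₹787,100 ≤ ₹810,000, so full ₹86,000 applies
  Base: ₹787,100 − ₹86,000 = ₹701,100
  ₹701,100 × 14% = ₹98,154

₹98,154 ≤ ₹128,972, so no add-on is due.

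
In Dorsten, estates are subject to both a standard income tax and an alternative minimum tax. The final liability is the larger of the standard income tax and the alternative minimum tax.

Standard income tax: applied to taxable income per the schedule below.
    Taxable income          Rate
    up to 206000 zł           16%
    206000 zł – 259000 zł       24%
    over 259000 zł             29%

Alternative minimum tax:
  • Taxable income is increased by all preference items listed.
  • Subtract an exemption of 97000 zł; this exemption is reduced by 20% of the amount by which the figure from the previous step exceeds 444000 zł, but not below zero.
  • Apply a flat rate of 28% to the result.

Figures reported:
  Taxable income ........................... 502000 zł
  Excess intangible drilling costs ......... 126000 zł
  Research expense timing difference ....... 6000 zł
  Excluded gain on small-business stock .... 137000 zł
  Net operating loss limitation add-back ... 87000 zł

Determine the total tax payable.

236264 zł

Standard income tax:
  206000 zł × 16% = 32960 zł
  53000 zł × 24% = 12720 zł
  243000 zł × 29% = 70470 zł
  → 116150 zł

Alternative minimum tax:
  Adjusted income: 502000 zł + 126000 zł + 6000 zł + 137000 zł + 87000 zł = 858000 zł
  Exemption: 97000 zł − 20% × (858000 zł − 444000 zł) = 97000 zł − 82800 zł = 14200 zł
  Base: 858000 zł − 14200 zł = 843800 zł
  843800 zł × 28% = 236264 zł

236264 zł > 116150 zł, so the alternative minimum tax is the binding amount.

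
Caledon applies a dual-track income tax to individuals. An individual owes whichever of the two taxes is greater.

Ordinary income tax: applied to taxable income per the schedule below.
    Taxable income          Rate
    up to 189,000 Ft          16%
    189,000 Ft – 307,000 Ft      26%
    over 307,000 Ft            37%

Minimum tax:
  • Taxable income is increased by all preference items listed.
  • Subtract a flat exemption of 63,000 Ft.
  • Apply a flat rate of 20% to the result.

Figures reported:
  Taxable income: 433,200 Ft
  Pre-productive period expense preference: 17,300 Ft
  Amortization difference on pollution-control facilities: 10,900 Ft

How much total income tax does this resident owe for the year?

Minimum tax:
  Adjusted income: 433,200 Ft + 17,300 Ft + 10,900 Ft = 461,400 Ft
  Less exemption 63,000 Ft → base 398,400 Ft
  398,400 Ft × 20% = 79,680 Ft

Ordinary income tax:
  189,000 Ft × 16% = 30,240 Ft
  118,000 Ft × 26% = 30,680 Ft
  126,200 Ft × 37% = 46,694 Ft
  → 107,614 Ft

107,614 Ft > 79,680 Ft, so the ordinary income tax governs.

107,614 Ft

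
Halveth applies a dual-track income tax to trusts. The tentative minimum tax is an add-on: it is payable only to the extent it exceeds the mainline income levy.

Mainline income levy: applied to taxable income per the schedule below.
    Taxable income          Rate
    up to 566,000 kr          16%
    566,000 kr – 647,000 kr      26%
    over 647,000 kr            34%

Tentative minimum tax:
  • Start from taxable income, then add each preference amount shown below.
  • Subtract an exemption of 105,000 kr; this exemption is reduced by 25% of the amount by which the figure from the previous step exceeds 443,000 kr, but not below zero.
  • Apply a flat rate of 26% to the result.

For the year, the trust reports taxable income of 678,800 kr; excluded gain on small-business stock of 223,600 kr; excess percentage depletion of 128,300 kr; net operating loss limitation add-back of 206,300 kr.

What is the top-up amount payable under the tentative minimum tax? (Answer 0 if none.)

Tentative minimum tax:
  Adjusted income: 678,800 kr + 223,600 kr + 128,300 kr + 206,300 kr = 1,237,000 kr
  Exemption: 25% × (1,237,000 kr − 443,000 kr) = 198,500 kr ≥ 105,000 kr, so the exemption is fully phased out
  Base: 1,237,000 kr − 0 kr = 1,237,000 kr
  1,237,000 kr × 26% = 321,620 kr

Mainline income levy:
  566,000 kr × 16% = 90,560 kr
  81,000 kr × 26% = 21,060 kr
  31,800 kr × 34% = 10,812 kr
  → 122,432 kr

Excess of tentative minimum tax over mainline income levy: 321,620 kr − 122,432 kr = 199,188 kr.

199,188 kr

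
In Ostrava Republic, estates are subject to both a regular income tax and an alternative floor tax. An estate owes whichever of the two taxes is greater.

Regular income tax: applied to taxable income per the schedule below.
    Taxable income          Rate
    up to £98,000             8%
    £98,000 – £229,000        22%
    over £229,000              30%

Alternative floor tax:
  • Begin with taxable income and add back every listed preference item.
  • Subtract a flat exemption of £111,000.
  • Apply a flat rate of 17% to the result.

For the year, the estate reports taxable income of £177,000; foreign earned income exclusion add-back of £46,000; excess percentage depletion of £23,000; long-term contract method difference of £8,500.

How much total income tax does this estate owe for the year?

Alternative floor tax:
  Adjusted income: £177,000 + £46,000 + £23,000 + £8,500 = £254,500
  Less exemption £111,000 → base £143,500
  £143,500 × 17% = £24,395

Regular income tax:
  £98,000 × 8% = £7,840
  £79,000 × 22% = £17,380
  → £25,220

£25,220 > £24,395, so the regular income tax governs.

£25,220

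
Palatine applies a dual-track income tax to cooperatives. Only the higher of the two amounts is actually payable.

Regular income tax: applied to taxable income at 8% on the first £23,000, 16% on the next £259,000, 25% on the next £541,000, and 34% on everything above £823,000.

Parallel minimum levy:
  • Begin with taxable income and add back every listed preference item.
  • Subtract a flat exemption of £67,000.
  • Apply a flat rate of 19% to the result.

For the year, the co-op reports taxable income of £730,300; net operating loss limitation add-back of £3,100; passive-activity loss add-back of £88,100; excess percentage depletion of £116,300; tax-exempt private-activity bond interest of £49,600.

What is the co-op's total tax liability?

Parallel minimum levy:
  Adjusted income: £730,300 + £3,100 + £88,100 + £116,300 + £49,600 = £987,400
  Less exemption £67,000 → base £920,400
  £920,400 × 19% = £174,876

Regular income tax:
  £23,000 × 8% = £1,840
  £259,000 × 16% = £41,440
  £448,300 × 25% = £112,075
  → £155,355

£174,876 > £155,355, so the parallel minimum levy is the binding amount.

£174,876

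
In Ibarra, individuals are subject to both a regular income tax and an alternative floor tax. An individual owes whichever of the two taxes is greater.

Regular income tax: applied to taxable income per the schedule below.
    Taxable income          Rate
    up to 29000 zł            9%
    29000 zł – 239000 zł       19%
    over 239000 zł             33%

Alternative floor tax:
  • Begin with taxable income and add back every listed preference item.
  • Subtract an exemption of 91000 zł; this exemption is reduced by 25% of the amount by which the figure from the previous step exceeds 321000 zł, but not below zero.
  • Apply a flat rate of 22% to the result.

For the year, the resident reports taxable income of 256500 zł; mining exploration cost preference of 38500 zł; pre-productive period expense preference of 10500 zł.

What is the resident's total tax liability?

Alternative floor tax:
  Adjusted income: 256500 zł + 38500 zł + 10500 zł = 305500 zł
  Exemption: 305500 zł ≤ 321000 zł, so full 91000 zł applies
  Base: 305500 zł − 91000 zł = 214500 zł
  214500 zł × 22% = 47190 zł

Regular income tax:
  29000 zł × 9% = 2610 zł
  210000 zł × 19% = 39900 zł
  17500 zł × 33% = 5775 zł
  → 48285 zł

48285 zł > 47190 zł, so the regular income tax governs.

48285 zł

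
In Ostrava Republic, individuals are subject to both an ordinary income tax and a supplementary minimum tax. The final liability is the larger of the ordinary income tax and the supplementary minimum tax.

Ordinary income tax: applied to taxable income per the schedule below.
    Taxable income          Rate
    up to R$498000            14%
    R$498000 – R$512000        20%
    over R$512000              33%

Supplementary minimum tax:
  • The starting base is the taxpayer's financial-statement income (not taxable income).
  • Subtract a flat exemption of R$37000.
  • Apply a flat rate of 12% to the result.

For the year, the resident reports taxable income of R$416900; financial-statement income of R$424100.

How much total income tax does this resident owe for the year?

R$58366

Ordinary income tax:
  R$416900 × 14% = R$58366

Supplementary minimum tax:
  Base (financial-statement income): R$424100
  Less exemption R$37000 → base R$387100
  R$387100 × 12% = R$46452

R$58366 > R$46452, so the ordinary income tax governs.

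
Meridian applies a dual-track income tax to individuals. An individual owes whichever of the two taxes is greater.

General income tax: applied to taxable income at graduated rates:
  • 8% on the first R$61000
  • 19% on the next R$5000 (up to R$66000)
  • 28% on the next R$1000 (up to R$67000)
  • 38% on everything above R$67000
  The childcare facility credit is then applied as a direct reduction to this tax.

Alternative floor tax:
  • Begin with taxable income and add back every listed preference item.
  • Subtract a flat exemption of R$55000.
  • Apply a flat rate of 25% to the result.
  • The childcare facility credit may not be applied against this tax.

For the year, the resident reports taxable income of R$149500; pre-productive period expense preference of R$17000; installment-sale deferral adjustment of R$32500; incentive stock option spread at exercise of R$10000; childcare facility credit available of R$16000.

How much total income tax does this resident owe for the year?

General income tax:
  R$61000 × 8% = R$4880
  R$5000 × 19% = R$950
  R$1000 × 28% = R$280
  R$82500 × 38% = R$31350
  → R$37460
  Less childcare facility credit R$16000 → R$21460

Alternative floor tax:
  Adjusted income: R$149500 + R$17000 + R$32500 + R$10000 = R$209000
  Less exemption R$55000 → base R$154000
  R$154000 × 25% = R$38500

R$38500 > R$21460, so the alternative floor tax is the binding amount.

R$38500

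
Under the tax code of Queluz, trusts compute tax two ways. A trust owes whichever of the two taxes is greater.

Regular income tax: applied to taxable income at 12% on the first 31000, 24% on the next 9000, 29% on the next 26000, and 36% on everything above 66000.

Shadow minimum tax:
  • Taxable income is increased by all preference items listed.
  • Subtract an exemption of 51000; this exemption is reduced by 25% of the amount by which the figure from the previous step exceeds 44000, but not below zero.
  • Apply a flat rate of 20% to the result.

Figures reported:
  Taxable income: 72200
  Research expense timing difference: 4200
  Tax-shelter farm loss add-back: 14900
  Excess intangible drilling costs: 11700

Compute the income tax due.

Regular income tax:
  31000 × 12% = 3720
  9000 × 24% = 2160
  26000 × 29% = 7540
  6200 × 36% = 2232
  → 15652

Shadow minimum tax:
  Adjusted income: 72200 + 4200 + 14900 + 11700 = 103000
  Exemption: 51000 − 25% × (103000 − 44000) = 51000 − 14750 = 36250
  Base: 103000 − 36250 = 66750
  66750 × 20% = 13350

15652 > 13350, so the regular income tax governs.

15652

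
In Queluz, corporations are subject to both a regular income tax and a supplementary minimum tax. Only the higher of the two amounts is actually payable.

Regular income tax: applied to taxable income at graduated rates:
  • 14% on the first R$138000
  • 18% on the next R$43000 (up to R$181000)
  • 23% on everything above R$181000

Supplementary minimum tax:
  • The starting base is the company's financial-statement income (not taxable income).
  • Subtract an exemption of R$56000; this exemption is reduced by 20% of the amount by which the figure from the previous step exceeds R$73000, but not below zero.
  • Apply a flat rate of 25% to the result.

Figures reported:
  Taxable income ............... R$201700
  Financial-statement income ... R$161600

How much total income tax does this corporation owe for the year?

R$31821

Supplementary minimum tax:
  Base (financial-statement income): R$161600
  Exemption: R$56000 − 20% × (R$161600 − R$73000) = R$56000 − R$17720 = R$38280
  Base: R$161600 − R$38280 = R$123320
  R$123320 × 25% = R$30830

Regular income tax:
  R$138000 × 14% = R$19320
  R$43000 × 18% = R$7740
  R$20700 × 23% = R$4761
  → R$31821

R$31821 > R$30830, so the regular income tax governs.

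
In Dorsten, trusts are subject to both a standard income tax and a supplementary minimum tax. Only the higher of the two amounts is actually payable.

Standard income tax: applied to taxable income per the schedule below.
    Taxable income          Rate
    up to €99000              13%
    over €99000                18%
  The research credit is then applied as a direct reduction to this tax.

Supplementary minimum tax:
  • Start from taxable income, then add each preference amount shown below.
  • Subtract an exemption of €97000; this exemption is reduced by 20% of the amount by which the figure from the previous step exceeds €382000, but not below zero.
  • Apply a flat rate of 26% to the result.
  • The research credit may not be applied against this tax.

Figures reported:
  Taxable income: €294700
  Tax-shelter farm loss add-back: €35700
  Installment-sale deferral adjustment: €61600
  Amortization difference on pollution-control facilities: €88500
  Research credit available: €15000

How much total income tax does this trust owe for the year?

Standard income tax:
  €99000 × 13% = €12870
  €195700 × 18% = €35226
  → €48096
  Less research credit €15000 → €33096

Supplementary minimum tax:
  Adjusted income: €294700 + €35700 + €61600 + €88500 = €480500
  Exemption: €97000 − 20% × (€480500 − €382000) = €97000 − €19700 = €77300
  Base: €480500 − €77300 = €403200
  €403200 × 26% = €104832

€104832 > €33096, so the supplementary minimum tax is the binding amount.

€104832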